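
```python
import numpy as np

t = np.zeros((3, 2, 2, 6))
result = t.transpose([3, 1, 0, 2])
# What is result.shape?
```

(6, 2, 3, 2)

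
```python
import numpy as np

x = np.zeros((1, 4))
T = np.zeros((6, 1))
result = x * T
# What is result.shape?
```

(6, 4)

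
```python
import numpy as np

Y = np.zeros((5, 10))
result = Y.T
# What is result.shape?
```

(10, 5)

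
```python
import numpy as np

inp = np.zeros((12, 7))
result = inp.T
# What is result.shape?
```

(7, 12)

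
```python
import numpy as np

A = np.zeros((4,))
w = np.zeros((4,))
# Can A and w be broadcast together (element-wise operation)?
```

Yes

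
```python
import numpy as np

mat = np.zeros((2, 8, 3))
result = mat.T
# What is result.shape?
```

(3, 8, 2)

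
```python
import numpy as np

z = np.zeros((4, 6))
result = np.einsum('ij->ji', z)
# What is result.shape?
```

(6, 4)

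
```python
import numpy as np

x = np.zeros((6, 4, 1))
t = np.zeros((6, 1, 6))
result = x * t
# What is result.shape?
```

(6, 4, 6)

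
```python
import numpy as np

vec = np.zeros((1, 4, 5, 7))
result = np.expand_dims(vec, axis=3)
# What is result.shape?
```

(1, 4, 5, 1, 7)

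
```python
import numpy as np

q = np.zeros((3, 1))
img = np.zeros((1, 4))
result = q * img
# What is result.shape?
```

(3, 4)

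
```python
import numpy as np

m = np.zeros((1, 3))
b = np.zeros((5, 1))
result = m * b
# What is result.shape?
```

(5, 3)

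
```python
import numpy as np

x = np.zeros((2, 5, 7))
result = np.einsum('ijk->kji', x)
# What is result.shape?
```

(7, 5, 2)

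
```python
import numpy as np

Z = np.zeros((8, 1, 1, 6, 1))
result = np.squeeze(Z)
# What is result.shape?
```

(8, 6)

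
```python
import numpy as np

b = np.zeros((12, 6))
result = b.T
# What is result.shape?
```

(6, 12)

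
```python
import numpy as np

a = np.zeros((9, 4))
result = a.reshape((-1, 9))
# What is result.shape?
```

(4, 9)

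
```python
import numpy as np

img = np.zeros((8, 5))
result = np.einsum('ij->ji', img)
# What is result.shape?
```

(5, 8)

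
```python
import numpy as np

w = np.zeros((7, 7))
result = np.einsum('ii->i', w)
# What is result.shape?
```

(7,)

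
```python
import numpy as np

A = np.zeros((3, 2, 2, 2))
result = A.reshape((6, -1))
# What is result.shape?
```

(6, 4)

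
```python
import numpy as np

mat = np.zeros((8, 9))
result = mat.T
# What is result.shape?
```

(9, 8)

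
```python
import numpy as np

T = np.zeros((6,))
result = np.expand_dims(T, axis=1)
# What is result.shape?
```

(6, 1)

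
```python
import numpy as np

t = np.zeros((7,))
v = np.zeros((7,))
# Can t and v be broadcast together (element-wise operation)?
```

Yes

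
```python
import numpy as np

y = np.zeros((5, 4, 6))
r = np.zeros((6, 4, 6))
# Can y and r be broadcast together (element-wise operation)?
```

No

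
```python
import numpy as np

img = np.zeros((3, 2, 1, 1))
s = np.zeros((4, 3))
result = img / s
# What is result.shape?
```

(3, 2, 4, 3)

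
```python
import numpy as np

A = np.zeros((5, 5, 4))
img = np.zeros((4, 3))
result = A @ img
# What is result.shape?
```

(5, 5, 3)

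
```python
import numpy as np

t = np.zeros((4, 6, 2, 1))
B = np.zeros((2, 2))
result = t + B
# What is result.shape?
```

(4, 6, 2, 2)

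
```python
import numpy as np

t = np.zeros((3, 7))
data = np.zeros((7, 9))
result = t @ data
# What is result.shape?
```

(3, 9)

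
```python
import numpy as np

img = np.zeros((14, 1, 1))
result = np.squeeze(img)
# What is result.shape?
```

(14,)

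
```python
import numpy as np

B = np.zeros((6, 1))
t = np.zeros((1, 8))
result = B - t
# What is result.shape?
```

(6, 8)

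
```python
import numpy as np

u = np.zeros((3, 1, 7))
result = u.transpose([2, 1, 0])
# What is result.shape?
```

(7, 1, 3)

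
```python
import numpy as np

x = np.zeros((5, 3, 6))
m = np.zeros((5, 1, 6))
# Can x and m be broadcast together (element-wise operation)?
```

Yes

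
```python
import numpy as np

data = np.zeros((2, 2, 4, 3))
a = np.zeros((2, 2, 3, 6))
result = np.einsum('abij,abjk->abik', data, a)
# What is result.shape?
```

(2, 2, 4, 6)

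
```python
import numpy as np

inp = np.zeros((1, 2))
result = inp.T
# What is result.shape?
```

(2, 1)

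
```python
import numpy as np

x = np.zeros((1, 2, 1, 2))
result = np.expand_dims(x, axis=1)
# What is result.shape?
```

(1, 1, 2, 1, 2)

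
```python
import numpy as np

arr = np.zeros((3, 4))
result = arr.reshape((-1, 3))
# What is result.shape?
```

(4, 3)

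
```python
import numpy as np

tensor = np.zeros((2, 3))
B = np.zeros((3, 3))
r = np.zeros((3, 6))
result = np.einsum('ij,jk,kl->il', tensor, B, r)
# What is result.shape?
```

(2, 6)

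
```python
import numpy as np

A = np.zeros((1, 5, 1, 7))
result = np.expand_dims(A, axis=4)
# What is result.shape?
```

(1, 5, 1, 7, 1)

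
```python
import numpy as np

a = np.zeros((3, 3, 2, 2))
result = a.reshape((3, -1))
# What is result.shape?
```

(3, 12)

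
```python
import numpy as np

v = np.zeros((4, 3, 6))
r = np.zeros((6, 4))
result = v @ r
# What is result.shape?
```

(4, 3, 4)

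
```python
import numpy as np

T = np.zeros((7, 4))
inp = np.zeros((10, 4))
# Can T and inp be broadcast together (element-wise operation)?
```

No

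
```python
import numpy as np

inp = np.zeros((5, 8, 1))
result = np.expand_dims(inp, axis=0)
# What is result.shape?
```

(1, 5, 8, 1)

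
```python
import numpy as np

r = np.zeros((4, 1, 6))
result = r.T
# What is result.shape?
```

(6, 1, 4)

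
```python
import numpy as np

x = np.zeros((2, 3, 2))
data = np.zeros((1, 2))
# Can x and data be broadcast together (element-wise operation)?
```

Yes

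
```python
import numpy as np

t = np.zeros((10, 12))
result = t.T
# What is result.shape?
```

(12, 10)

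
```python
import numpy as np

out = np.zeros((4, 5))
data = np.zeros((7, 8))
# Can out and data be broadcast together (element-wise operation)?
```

No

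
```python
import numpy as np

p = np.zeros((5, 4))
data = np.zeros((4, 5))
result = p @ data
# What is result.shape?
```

(5, 5)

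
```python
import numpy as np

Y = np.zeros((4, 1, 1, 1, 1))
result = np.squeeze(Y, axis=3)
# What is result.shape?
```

(4, 1, 1, 1)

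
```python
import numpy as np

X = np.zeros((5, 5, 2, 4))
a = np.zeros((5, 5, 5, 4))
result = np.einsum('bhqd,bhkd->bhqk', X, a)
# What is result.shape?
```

(5, 5, 2, 5)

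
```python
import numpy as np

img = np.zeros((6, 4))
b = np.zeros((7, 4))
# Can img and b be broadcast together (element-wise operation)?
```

No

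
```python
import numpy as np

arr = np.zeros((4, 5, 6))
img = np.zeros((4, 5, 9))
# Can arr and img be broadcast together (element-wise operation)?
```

No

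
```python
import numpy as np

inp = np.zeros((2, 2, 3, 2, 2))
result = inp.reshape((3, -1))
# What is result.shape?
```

(3, 16)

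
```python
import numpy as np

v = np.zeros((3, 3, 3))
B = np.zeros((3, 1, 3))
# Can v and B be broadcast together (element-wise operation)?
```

Yes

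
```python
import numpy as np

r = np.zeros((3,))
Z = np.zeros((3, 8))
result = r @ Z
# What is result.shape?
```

(8,)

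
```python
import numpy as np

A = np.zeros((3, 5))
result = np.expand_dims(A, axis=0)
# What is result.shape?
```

(1, 3, 5)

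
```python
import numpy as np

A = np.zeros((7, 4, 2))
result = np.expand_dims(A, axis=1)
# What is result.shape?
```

(7, 1, 4, 2)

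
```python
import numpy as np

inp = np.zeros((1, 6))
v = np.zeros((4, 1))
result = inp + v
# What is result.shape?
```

(4, 6)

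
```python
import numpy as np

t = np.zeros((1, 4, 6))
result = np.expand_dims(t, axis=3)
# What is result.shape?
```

(1, 4, 6, 1)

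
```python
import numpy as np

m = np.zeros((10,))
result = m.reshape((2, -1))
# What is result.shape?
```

(2, 5)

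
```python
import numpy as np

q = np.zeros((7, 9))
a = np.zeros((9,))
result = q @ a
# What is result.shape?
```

(7,)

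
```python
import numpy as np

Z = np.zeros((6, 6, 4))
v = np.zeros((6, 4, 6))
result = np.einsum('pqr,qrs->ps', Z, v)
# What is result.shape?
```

(6, 6)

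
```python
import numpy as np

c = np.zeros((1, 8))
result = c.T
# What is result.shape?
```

(8, 1)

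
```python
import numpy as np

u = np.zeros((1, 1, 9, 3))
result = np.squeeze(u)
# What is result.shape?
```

(9, 3)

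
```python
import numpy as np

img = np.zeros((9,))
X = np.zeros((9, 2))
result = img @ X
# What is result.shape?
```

(2,)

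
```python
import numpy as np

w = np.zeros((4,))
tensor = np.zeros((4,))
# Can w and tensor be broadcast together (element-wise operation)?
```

Yes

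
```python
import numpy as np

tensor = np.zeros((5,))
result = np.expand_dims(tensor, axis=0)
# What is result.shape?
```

(1, 5)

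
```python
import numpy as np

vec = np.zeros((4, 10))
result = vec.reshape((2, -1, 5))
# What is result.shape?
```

(2, 4, 5)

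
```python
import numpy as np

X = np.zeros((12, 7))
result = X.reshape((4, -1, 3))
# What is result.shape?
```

(4, 7, 3)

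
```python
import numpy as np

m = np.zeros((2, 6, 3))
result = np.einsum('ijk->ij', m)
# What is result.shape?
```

(2, 6)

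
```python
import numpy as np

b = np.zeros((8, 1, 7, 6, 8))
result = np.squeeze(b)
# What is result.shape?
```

(8, 7, 6, 8)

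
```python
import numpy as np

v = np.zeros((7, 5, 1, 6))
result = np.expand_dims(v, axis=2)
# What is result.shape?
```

(7, 5, 1, 1, 6)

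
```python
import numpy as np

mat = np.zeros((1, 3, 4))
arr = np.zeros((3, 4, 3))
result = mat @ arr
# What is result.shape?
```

(3, 3, 3)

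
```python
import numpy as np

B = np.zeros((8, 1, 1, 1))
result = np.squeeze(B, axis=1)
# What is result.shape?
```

(8, 1, 1)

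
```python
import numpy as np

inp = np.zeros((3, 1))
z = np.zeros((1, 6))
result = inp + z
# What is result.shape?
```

(3, 6)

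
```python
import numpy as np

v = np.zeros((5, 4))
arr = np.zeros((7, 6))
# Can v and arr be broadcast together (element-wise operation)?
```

No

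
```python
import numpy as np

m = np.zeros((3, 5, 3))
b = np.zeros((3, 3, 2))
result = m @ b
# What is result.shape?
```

(3, 5, 2)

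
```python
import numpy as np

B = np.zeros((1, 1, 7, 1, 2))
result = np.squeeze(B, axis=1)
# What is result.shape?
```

(1, 7, 1, 2)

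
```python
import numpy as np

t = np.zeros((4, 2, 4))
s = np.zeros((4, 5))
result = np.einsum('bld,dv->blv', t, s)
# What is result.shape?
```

(4, 2, 5)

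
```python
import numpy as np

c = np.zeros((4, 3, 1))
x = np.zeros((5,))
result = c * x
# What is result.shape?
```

(4, 3, 5)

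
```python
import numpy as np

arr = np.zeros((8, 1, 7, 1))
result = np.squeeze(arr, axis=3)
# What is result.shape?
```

(8, 1, 7)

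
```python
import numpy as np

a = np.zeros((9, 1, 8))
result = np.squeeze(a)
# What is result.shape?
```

(9, 8)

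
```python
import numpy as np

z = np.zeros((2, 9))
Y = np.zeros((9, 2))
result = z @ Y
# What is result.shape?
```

(2, 2)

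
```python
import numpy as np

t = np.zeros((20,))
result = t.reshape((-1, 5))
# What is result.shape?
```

(4, 5)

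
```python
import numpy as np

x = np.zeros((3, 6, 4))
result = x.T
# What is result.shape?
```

(4, 6, 3)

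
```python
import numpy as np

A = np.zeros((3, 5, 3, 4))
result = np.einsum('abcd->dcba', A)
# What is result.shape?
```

(4, 3, 5, 3)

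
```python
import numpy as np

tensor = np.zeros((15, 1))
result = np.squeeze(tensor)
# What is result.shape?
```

(15,)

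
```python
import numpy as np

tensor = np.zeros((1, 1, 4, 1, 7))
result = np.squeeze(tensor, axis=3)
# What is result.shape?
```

(1, 1, 4, 7)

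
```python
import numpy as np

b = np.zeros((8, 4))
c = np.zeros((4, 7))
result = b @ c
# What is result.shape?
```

(8, 7)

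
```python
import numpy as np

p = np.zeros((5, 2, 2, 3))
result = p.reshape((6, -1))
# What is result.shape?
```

(6, 10)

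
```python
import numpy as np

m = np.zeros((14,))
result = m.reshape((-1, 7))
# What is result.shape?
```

(2, 7)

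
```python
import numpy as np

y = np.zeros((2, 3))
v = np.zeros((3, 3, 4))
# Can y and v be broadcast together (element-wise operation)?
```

No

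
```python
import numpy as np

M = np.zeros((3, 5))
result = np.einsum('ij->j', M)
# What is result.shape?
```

(5,)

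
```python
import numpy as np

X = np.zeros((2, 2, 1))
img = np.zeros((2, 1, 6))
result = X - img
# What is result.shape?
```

(2, 2, 6)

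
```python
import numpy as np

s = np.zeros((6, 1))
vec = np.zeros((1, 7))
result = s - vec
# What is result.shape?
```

(6, 7)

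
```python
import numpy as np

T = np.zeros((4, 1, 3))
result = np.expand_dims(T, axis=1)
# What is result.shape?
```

(4, 1, 1, 3)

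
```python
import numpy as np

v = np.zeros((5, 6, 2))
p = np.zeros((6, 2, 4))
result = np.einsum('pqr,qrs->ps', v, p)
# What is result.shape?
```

(5, 4)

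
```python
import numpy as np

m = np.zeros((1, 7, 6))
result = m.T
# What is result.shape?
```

(6, 7, 1)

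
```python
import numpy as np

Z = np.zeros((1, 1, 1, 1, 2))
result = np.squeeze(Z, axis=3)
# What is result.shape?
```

(1, 1, 1, 2)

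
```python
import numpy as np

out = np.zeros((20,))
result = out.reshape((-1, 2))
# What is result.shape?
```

(10, 2)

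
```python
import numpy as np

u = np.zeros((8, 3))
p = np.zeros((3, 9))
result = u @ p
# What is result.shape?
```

(8, 9)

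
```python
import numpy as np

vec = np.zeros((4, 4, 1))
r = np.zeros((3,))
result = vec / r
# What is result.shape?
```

(4, 4, 3)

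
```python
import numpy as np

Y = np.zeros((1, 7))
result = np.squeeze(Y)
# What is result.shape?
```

(7,)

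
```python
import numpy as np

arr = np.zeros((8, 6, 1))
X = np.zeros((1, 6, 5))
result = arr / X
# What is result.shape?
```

(8, 6, 5)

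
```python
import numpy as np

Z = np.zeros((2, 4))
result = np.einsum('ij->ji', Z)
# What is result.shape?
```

(4, 2)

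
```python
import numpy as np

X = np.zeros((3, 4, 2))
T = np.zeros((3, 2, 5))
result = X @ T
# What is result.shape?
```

(3, 4, 5)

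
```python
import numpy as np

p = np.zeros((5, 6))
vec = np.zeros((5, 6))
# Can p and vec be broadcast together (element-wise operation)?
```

Yes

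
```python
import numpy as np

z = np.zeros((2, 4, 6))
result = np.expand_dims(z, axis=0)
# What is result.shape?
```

(1, 2, 4, 6)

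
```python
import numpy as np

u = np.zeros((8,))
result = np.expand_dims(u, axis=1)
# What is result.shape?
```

(8, 1)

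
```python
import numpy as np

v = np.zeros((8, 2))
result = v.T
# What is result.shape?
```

(2, 8)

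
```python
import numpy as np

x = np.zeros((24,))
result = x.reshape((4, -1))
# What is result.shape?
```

(4, 6)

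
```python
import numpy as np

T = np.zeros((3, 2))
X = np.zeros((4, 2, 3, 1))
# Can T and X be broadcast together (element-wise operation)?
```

Yes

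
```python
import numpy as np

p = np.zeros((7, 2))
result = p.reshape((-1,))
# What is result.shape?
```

(14,)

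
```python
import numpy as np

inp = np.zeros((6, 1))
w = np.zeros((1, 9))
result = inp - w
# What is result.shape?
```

(6, 9)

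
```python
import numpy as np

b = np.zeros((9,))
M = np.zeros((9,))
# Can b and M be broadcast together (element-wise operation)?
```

Yes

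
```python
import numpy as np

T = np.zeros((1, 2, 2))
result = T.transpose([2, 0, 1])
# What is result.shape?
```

(2, 1, 2)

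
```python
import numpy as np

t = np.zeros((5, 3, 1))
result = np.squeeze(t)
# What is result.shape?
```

(5, 3)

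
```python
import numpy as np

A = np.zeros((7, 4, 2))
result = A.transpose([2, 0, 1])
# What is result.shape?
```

(2, 7, 4)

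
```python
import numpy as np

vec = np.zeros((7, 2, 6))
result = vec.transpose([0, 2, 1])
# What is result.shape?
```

(7, 6, 2)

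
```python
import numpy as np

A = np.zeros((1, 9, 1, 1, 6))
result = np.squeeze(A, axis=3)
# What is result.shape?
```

(1, 9, 1, 6)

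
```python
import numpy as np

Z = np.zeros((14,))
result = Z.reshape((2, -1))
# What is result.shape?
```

(2, 7)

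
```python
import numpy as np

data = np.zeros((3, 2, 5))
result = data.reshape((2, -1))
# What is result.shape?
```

(2, 15)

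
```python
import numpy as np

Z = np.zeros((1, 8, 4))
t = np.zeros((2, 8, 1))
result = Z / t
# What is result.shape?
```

(2, 8, 4)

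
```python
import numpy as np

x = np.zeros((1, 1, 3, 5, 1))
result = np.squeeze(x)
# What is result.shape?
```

(3, 5)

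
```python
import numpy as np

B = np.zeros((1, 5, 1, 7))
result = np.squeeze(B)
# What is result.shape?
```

(5, 7)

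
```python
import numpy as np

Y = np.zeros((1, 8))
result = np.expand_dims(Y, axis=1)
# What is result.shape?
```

(1, 1, 8)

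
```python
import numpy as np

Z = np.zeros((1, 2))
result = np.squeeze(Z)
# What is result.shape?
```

(2,)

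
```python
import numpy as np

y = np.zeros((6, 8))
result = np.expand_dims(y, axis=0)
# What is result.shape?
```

(1, 6, 8)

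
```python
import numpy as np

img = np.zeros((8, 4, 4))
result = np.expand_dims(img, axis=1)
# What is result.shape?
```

(8, 1, 4, 4)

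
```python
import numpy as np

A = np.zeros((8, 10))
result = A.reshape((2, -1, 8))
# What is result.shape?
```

(2, 5, 8)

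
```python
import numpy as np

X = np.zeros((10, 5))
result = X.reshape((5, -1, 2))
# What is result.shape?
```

(5, 5, 2)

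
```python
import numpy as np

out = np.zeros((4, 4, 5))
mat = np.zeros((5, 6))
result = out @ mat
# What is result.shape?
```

(4, 4, 6)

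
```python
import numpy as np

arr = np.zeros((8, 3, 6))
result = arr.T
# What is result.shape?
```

(6, 3, 8)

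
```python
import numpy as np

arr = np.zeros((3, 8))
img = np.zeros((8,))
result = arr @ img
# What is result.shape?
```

(3,)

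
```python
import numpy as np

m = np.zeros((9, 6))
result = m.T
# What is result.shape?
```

(6, 9)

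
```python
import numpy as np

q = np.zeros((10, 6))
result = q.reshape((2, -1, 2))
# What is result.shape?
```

(2, 15, 2)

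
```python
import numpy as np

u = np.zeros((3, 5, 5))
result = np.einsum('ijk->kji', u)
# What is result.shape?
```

(5, 5, 3)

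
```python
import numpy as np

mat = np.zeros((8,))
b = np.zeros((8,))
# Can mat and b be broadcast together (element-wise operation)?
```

Yes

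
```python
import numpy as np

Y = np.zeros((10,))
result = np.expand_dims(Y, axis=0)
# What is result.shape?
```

(1, 10)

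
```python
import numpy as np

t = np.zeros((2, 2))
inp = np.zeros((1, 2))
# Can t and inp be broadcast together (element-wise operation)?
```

Yes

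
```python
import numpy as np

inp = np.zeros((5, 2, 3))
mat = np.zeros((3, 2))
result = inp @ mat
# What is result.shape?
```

(5, 2, 2)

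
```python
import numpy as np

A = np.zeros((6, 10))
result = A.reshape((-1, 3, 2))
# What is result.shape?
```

(10, 3, 2)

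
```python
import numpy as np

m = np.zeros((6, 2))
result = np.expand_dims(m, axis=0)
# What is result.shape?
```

(1, 6, 2)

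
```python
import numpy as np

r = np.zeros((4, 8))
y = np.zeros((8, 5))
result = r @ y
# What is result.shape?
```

(4, 5)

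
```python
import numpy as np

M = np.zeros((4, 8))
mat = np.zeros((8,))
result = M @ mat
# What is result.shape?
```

(4,)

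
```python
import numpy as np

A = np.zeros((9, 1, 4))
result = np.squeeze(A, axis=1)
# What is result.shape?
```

(9, 4)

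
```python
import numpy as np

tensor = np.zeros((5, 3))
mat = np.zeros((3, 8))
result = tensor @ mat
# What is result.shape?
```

(5, 8)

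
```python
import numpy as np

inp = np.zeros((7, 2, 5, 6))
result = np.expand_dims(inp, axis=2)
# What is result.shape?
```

(7, 2, 1, 5, 6)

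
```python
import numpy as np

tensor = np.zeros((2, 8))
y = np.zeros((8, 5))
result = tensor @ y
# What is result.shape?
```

(2, 5)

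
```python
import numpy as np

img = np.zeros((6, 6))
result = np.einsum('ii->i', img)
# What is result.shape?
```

(6,)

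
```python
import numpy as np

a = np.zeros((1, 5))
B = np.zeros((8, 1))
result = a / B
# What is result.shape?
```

(8, 5)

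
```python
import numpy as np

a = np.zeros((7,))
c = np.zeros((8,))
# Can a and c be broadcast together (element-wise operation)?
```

No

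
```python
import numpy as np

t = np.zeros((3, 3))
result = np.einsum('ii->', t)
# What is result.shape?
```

()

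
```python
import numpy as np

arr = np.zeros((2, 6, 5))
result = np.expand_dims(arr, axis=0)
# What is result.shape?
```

(1, 2, 6, 5)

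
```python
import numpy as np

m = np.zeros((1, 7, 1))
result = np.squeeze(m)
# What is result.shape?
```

(7,)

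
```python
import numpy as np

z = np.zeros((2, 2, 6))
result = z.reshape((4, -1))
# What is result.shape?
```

(4, 6)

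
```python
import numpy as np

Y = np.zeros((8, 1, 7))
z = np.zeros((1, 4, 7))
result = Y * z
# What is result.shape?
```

(8, 4, 7)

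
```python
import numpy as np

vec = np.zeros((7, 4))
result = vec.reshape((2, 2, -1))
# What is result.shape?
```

(2, 2, 7)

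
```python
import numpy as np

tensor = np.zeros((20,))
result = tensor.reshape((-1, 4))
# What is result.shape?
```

(5, 4)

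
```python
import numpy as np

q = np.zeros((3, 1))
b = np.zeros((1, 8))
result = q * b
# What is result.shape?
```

(3, 8)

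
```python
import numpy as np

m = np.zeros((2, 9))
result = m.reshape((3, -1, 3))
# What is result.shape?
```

(3, 2, 3)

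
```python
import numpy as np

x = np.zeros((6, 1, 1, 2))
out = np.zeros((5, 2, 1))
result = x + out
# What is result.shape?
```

(6, 5, 2, 2)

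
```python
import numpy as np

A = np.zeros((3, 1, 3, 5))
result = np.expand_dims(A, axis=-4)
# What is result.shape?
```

(3, 1, 1, 3, 5)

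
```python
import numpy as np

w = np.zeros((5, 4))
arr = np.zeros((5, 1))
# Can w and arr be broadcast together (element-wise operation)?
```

Yes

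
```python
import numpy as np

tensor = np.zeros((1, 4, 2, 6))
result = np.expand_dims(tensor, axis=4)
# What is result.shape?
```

(1, 4, 2, 6, 1)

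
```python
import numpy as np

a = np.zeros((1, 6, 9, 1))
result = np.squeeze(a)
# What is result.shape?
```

(6, 9)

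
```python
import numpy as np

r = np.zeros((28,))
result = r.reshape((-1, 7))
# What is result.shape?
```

(4, 7)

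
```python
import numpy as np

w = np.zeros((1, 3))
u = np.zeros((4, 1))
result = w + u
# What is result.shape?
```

(4, 3)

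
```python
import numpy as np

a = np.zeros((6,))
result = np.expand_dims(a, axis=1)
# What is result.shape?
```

(6, 1)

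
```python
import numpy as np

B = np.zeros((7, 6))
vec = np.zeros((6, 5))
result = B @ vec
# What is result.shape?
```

(7, 5)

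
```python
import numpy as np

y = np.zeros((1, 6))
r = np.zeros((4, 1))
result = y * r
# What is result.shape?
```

(4, 6)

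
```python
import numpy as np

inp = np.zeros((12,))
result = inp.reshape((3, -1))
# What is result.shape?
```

(3, 4)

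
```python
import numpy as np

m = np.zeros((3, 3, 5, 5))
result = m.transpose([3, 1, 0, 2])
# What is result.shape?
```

(5, 3, 3, 5)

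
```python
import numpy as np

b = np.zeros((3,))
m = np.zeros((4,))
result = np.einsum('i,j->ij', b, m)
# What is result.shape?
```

(3, 4)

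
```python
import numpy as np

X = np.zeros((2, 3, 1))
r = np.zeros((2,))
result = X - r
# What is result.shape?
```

(2, 3, 2)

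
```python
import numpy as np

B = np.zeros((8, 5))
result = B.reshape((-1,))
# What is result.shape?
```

(40,)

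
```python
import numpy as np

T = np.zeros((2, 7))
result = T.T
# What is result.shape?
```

(7, 2)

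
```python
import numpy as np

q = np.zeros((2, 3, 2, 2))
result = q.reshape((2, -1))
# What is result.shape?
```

(2, 12)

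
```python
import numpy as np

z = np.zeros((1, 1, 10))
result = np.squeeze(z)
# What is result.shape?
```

(10,)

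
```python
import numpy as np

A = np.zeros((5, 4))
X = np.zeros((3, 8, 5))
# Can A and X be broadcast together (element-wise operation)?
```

No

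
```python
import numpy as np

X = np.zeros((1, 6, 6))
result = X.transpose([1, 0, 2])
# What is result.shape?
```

(6, 1, 6)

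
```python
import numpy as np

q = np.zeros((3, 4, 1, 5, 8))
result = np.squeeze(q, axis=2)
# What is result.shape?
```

(3, 4, 5, 8)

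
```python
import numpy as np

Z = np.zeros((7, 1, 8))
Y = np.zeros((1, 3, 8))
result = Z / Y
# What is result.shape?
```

(7, 3, 8)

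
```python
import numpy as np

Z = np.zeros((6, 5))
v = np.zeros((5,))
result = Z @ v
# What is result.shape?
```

(6,)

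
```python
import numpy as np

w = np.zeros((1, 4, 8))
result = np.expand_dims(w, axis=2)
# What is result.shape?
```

(1, 4, 1, 8)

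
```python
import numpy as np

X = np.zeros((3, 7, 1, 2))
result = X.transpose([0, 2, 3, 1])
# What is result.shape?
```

(3, 1, 2, 7)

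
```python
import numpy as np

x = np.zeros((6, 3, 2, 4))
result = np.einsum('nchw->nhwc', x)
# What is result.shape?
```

(6, 2, 4, 3)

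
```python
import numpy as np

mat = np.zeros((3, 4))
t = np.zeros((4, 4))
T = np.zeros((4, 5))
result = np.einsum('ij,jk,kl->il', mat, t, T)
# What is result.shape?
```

(3, 5)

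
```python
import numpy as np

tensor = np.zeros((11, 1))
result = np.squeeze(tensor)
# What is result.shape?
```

(11,)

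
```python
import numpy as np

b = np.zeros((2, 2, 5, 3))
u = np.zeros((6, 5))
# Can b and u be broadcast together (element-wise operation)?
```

No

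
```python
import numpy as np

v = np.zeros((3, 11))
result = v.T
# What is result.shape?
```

(11, 3)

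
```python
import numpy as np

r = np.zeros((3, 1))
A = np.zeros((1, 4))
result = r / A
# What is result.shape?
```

(3, 4)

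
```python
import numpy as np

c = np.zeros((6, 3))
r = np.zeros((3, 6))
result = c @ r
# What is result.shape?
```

(6, 6)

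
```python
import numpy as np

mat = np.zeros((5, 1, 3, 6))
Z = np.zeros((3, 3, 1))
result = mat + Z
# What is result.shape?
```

(5, 3, 3, 6)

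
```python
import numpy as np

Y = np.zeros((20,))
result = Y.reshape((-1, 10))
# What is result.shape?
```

(2, 10)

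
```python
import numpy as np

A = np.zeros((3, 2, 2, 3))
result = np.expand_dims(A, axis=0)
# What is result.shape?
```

(1, 3, 2, 2, 3)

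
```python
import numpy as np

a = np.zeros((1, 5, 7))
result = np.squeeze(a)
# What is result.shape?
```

(5, 7)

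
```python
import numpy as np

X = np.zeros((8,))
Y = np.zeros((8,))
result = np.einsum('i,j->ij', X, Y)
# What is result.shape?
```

(8, 8)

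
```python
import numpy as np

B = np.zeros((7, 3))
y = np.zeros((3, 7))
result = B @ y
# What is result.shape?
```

(7, 7)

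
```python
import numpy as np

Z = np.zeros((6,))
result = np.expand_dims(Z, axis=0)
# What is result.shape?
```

(1, 6)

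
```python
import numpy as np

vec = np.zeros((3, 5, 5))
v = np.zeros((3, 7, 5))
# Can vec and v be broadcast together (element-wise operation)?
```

No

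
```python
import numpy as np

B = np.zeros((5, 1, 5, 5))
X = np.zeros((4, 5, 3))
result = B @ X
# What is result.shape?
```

(5, 4, 5, 3)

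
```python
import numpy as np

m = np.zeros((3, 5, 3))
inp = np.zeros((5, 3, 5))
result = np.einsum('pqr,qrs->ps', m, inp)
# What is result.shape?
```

(3, 5)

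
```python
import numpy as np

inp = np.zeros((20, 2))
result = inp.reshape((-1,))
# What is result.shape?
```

(40,)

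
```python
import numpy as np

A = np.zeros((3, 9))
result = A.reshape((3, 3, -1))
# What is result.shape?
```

(3, 3, 3)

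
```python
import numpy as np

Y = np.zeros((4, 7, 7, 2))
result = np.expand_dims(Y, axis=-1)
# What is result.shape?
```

(4, 7, 7, 2, 1)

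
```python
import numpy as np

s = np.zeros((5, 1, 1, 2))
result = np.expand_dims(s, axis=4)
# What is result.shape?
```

(5, 1, 1, 2, 1)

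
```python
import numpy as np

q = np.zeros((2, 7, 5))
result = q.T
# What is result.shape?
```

(5, 7, 2)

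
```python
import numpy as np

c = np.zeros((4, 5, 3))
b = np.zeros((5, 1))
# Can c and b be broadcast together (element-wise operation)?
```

Yes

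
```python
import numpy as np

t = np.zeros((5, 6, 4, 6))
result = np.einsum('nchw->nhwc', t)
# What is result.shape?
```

(5, 4, 6, 6)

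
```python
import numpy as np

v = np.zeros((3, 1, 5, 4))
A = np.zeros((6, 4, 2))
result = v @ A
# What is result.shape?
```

(3, 6, 5, 2)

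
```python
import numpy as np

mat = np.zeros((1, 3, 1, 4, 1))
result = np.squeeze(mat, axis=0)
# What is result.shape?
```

(3, 1, 4, 1)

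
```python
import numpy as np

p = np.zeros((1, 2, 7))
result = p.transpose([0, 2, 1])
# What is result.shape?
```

(1, 7, 2)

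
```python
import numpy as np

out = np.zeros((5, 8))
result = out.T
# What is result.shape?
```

(8, 5)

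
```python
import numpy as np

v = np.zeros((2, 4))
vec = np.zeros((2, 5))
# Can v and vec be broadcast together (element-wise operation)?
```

No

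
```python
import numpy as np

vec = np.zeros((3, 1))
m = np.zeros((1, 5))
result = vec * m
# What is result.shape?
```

(3, 5)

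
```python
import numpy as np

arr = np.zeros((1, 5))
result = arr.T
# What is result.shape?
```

(5, 1)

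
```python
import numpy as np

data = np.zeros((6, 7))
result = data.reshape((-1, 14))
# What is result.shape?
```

(3, 14)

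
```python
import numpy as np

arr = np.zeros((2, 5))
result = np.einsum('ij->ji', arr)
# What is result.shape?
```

(5, 2)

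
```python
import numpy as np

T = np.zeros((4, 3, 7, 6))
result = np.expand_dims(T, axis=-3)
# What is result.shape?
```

(4, 3, 1, 7, 6)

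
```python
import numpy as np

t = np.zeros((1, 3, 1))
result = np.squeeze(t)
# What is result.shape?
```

(3,)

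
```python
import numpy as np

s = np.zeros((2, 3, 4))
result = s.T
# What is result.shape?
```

(4, 3, 2)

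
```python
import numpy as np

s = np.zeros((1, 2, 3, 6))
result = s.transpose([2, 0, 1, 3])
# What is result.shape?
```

(3, 1, 2, 6)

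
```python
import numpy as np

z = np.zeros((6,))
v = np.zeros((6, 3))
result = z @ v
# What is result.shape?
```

(3,)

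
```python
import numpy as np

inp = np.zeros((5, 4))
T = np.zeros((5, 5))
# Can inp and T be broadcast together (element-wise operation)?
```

No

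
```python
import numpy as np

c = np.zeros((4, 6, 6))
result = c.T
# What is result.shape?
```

(6, 6, 4)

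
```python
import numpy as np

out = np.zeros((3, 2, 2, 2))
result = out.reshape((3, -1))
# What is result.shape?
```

(3, 8)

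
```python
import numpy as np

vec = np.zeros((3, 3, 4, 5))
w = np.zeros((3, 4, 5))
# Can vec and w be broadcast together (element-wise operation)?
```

Yes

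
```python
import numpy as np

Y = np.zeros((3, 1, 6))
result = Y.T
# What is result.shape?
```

(6, 1, 3)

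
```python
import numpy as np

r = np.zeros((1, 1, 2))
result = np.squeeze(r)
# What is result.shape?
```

(2,)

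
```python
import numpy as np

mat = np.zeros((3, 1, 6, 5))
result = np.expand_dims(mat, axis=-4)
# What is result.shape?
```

(3, 1, 1, 6, 5)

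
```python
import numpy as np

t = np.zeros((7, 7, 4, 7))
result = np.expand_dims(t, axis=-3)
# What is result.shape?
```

(7, 7, 1, 4, 7)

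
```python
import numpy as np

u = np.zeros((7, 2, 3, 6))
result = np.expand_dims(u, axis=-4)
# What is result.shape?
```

(7, 1, 2, 3, 6)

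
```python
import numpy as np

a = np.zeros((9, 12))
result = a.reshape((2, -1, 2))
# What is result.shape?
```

(2, 27, 2)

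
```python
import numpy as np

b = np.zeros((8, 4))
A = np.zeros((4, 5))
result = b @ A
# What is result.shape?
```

(8, 5)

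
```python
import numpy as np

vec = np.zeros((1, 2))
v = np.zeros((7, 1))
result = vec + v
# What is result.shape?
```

(7, 2)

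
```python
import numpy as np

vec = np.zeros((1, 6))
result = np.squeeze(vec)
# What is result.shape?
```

(6,)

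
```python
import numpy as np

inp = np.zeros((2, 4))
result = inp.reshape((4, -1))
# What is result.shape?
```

(4, 2)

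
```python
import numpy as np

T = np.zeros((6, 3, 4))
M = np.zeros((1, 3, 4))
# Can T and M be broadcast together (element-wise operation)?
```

Yes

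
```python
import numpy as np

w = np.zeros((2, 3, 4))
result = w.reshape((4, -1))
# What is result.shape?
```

(4, 6)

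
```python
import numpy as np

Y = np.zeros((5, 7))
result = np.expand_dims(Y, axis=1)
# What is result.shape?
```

(5, 1, 7)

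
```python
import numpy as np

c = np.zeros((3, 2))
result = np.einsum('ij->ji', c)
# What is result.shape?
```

(2, 3)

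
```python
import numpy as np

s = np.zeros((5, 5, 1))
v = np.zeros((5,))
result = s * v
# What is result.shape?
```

(5, 5, 5)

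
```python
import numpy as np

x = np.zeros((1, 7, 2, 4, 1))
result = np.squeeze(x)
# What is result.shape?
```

(7, 2, 4)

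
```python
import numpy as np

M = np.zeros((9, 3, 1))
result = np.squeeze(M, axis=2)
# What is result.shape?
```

(9, 3)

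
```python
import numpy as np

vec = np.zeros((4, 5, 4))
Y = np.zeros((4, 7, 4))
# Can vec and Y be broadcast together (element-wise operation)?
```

No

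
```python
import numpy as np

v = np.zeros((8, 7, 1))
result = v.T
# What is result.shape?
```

(1, 7, 8)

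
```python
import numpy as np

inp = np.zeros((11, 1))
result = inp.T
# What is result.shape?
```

(1, 11)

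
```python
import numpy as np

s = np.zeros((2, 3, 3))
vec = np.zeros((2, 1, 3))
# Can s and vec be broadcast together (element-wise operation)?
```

Yes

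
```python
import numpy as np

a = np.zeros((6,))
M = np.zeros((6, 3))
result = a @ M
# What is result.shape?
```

(3,)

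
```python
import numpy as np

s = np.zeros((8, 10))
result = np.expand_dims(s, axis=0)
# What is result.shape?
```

(1, 8, 10)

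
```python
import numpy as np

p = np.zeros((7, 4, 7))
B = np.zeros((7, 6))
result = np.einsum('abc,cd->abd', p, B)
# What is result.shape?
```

(7, 4, 6)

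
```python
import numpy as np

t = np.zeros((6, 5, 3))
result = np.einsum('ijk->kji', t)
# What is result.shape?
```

(3, 5, 6)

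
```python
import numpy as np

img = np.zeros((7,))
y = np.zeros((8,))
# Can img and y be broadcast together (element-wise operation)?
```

No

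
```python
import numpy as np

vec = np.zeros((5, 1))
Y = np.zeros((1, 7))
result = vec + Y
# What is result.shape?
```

(5, 7)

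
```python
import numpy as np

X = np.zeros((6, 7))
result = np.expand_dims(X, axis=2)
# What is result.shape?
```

(6, 7, 1)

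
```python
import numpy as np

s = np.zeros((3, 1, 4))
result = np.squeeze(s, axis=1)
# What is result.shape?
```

(3, 4)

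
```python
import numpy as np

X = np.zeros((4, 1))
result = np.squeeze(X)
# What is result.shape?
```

(4,)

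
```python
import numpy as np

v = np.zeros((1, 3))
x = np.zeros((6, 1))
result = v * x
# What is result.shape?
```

(6, 3)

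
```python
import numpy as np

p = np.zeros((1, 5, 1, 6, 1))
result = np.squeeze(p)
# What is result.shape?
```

(5, 6)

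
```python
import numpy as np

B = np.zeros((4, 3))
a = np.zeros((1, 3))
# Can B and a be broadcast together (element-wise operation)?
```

Yes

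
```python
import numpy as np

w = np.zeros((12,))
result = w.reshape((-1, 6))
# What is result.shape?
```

(2, 6)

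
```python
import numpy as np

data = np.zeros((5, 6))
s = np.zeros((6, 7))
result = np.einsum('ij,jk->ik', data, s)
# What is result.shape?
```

(5, 7)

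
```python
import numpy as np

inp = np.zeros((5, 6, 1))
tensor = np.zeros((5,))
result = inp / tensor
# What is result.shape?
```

(5, 6, 5)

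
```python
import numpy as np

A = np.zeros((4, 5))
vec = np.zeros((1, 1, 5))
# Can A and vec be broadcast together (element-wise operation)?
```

Yes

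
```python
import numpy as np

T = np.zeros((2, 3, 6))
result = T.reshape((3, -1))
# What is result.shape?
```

(3, 12)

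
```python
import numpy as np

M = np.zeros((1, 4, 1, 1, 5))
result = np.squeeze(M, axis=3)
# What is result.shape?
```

(1, 4, 1, 5)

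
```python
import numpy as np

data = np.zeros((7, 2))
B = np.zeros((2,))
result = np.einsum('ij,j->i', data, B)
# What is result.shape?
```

(7,)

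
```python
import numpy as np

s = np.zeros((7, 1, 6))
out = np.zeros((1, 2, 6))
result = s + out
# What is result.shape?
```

(7, 2, 6)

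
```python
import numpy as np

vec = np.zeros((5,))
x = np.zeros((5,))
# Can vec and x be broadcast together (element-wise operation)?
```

Yes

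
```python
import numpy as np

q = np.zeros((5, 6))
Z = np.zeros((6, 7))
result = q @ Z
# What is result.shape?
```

(5, 7)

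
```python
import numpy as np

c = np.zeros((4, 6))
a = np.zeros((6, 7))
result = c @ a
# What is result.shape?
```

(4, 7)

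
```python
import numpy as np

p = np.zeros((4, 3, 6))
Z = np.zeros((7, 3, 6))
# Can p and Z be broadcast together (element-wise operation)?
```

No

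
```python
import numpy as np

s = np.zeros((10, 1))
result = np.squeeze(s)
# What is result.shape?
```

(10,)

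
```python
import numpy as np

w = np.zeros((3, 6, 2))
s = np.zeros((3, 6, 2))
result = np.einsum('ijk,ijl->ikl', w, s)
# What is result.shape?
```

(3, 2, 2)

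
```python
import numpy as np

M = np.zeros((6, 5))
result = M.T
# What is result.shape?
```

(5, 6)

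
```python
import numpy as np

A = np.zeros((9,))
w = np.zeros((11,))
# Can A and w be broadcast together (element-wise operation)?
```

No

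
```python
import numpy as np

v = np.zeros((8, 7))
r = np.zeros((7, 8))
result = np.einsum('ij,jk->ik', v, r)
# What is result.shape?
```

(8, 8)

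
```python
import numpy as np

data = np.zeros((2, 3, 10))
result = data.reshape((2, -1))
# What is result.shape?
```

(2, 30)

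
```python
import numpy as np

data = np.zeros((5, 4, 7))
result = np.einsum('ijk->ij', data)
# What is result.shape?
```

(5, 4)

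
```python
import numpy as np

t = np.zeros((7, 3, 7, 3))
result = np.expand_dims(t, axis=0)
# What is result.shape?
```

(1, 7, 3, 7, 3)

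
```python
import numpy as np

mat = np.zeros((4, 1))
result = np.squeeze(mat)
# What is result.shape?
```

(4,)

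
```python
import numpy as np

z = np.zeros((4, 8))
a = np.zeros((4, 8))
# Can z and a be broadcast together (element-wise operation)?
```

Yes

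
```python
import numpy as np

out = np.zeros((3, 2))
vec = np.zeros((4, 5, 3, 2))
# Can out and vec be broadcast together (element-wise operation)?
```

Yes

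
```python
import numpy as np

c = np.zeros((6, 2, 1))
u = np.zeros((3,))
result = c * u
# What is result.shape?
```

(6, 2, 3)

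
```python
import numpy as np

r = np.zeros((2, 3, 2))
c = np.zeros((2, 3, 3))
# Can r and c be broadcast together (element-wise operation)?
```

No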